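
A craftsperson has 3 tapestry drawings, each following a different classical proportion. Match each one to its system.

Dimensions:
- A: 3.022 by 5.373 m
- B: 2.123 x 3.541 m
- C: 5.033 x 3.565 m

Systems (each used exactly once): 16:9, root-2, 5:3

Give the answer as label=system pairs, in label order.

Ratios: A ≈ 1.778; B ≈ 1.668; C ≈ 1.412.
Targets: 16:9 ≈ 1.778; root-2 ≈ 1.414; 5:3 ≈ 1.667.

A=16:9, B=5:3, C=root-2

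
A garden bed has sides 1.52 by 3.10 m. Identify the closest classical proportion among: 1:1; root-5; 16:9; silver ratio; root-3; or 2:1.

Ratio = 3.10 / 1.52 ≈ 2.039.
Distances: 1:1 1.000 (Δ 1.039); root-5 2.236 (Δ 0.197); 16:9 1.778 (Δ 0.261); silver ratio 2.414 (Δ 0.375); root-3 1.732 (Δ 0.307); 2:1 2.000 (Δ 0.039).

2:1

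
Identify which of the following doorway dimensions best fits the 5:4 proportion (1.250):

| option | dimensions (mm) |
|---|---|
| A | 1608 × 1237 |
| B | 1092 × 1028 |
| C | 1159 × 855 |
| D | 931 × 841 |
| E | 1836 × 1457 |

E

Target 5:4 ≈ 1.250.
A: 1.300 (Δ0.050)  B: 1.062 (Δ0.188)  C: 1.356 (Δ0.106)  D: 1.107 (Δ0.143)  E: 1.260 (Δ0.010)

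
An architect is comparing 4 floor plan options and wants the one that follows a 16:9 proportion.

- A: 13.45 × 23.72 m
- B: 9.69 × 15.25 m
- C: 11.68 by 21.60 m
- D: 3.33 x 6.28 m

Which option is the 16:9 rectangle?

A

Ratios (long/short): A ≈ 1.764; B ≈ 1.574; C ≈ 1.849; D ≈ 1.886.
16:9 ≈ 1.778; option A is nearest (Δ 0.014).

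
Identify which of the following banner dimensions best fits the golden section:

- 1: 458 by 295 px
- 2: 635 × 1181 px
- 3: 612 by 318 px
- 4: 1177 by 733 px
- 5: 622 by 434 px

4

Ratios (long/short): 1 ≈ 1.553; 2 ≈ 1.860; 3 ≈ 1.925; 4 ≈ 1.606; 5 ≈ 1.433.
golden ratio ≈ 1.618; option 4 is nearest (Δ 0.012).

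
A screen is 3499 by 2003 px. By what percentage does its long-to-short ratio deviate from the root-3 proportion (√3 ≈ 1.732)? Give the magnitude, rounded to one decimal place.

0.9%

Ratio = 3499 / 2003 ≈ 1.7469.
Ideal root-3 ≈ 1.7321. |1.7469 − 1.7321| / 1.7321 ≈ 0.85% → 0.9%.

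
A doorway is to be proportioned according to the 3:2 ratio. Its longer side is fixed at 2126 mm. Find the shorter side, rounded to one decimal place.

1417.3 mm

3:2 = 1.50000.
Shorter side = 2126 ÷ 1.50000 ≈ 1417.333 → 1417.3 mm.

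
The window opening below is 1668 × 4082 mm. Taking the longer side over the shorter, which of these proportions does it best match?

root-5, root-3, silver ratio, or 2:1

silver ratio

Ratio = 4082 / 1668 ≈ 2.447.
Distances: root-5 2.236 (Δ 0.211); root-3 1.732 (Δ 0.715); silver ratio 2.414 (Δ 0.033); 2:1 2.000 (Δ 0.447).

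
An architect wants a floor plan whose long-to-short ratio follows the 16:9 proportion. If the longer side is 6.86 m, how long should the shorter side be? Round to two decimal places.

16:9 ≈ 1.77778.
Shorter side = 6.86 ÷ 1.77778 ≈ 3.8587 → 3.86 m.

3.86 m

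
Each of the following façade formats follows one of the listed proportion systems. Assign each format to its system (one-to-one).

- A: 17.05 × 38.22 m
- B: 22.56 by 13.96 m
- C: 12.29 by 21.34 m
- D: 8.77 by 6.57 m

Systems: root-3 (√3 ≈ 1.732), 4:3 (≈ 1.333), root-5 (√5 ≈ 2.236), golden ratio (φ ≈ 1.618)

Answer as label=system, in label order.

A=root-5, B=golden ratio, C=root-3, D=4:3

A = 38.22/17.05 ≈ 2.242 → root-5 (2.236)
B = 22.56/13.96 ≈ 1.616 → golden ratio (1.618)
C = 21.34/12.29 ≈ 1.736 → root-3 (1.732)
D = 8.77/6.57 ≈ 1.335 → 4:3 (1.333)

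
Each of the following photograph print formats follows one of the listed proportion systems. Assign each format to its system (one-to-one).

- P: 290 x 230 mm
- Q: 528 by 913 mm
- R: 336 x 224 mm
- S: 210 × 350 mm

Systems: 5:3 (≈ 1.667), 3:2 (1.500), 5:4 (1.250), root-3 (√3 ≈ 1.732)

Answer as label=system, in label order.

P = 290/230 ≈ 1.261 → 5:4 (1.250)
Q = 913/528 ≈ 1.729 → root-3 (1.732)
R = 336/224 ≈ 1.500 → 3:2 (1.500)
S = 350/210 ≈ 1.667 → 5:3 (1.667)

P=5:4, Q=root-3, R=3:2, S=5:3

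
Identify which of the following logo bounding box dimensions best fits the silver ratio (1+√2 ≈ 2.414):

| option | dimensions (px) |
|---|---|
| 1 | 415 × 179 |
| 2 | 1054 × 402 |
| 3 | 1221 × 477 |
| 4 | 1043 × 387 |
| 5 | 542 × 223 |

Target silver ratio ≈ 2.414.
1: 2.318 (Δ0.096)  2: 2.622 (Δ0.208)  3: 2.560 (Δ0.146)  4: 2.695 (Δ0.281)  5: 2.430 (Δ0.016)

5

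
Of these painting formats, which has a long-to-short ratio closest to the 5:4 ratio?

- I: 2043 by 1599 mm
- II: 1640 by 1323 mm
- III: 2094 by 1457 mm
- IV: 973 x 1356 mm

II

Target 5:4 ≈ 1.250.
I: 1.278 (Δ0.028)  II: 1.240 (Δ0.010)  III: 1.437 (Δ0.187)  IV: 1.394 (Δ0.144)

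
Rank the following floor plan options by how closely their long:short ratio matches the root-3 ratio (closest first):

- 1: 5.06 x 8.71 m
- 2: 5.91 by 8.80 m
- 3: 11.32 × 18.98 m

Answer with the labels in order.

Ratios: 1 = 8.71 / 5.06 ≈ 1.721; 2 = 8.80 / 5.91 ≈ 1.489; 3 = 18.98 / 11.32 ≈ 1.677.
|Δ from 1.732|: 1 0.011; 2 0.243; 3 0.055.

1, 3, 2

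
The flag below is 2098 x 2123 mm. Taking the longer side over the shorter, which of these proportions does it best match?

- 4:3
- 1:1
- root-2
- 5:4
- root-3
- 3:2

Ratio = 2123 / 2098 ≈ 1.012.
Distances: 4:3 1.333 (Δ 0.321); 1:1 1.000 (Δ 0.012); root-2 1.414 (Δ 0.402); 5:4 1.250 (Δ 0.238); root-3 1.732 (Δ 0.720); 3:2 1.500 (Δ 0.488).

1:1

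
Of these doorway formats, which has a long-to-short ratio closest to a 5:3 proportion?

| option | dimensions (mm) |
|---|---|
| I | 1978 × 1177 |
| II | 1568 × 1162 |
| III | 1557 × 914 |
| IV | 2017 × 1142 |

Target 5:3 ≈ 1.667.
I: 1.681 (Δ0.014)  II: 1.349 (Δ0.318)  III: 1.704 (Δ0.037)  IV: 1.766 (Δ0.099)

I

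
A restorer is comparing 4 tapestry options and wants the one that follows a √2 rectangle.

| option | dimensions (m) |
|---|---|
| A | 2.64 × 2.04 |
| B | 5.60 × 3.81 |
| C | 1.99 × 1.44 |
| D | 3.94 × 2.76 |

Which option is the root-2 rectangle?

D

Ratios (long/short): A ≈ 1.294; B ≈ 1.470; C ≈ 1.382; D ≈ 1.428.
root-2 ≈ 1.414; option D is nearest (Δ 0.014).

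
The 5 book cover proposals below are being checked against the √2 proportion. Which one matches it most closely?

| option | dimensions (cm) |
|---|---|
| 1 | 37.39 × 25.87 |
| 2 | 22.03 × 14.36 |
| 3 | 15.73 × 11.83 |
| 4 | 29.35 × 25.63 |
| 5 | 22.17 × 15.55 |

Target root-2 ≈ 1.414.
1: 1.445 (Δ0.031)  2: 1.534 (Δ0.120)  3: 1.330 (Δ0.084)  4: 1.145 (Δ0.269)  5: 1.426 (Δ0.012)

5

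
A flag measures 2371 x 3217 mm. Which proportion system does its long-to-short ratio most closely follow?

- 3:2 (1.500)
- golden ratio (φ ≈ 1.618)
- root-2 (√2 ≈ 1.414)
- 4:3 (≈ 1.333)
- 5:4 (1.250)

4:3

Ratio = 3217 / 2371 ≈ 1.357.
Distances: 3:2 1.500 (Δ 0.143); golden ratio 1.618 (Δ 0.261); root-2 1.414 (Δ 0.057); 4:3 1.333 (Δ 0.024); 5:4 1.250 (Δ 0.107).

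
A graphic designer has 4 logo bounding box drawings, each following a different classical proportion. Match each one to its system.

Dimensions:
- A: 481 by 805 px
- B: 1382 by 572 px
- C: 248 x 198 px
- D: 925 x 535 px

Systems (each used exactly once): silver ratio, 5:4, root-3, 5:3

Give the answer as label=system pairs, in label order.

Ratios: A ≈ 1.674; B ≈ 2.416; C ≈ 1.253; D ≈ 1.729.
Targets: silver ratio ≈ 2.414; 5:4 ≈ 1.250; root-3 ≈ 1.732; 5:3 ≈ 1.667.

A=5:3, B=silver ratio, C=5:4, D=root-3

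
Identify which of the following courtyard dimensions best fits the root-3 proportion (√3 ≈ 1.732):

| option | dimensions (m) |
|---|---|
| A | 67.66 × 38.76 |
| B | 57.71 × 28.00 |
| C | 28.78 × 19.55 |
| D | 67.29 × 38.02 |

Ratios (long/short): A ≈ 1.746; B ≈ 2.061; C ≈ 1.472; D ≈ 1.770.
root-3 ≈ 1.732; option A is nearest (Δ 0.014).

A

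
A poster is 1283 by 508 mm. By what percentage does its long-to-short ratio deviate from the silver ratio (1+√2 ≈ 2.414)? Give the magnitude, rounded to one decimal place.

Ratio = 1283 / 508 ≈ 2.5256.
Ideal silver ratio ≈ 2.4142. |2.5256 − 2.4142| / 2.4142 ≈ 4.61% → 4.6%.

4.6%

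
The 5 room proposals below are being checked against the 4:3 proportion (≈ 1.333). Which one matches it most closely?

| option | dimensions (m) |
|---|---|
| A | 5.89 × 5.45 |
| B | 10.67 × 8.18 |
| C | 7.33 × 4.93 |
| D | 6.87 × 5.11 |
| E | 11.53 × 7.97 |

Target 4:3 ≈ 1.333.
A: 1.081 (Δ0.252)  B: 1.304 (Δ0.029)  C: 1.487 (Δ0.154)  D: 1.344 (Δ0.011)  E: 1.447 (Δ0.114)

D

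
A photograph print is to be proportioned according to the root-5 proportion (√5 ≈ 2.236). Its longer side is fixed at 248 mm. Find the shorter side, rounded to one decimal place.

110.9 mm

root-5 ≈ 2.23607.
Shorter side = 248 ÷ 2.23607 ≈ 110.909 → 110.9 mm.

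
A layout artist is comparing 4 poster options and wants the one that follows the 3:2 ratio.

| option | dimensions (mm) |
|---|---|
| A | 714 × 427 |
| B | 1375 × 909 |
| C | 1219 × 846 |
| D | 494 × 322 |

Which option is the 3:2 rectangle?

Ratios (long/short): A ≈ 1.672; B ≈ 1.513; C ≈ 1.441; D ≈ 1.534.
3:2 ≈ 1.500; option B is nearest (Δ 0.013).

B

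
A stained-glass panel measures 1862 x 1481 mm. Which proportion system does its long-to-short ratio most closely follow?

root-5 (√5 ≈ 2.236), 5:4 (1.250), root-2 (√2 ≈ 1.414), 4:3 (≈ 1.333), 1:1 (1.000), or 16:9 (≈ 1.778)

1862/1481 ≈ 1.257. Nearest candidates are 5:4 (1.250, off by 0.007) and 4:3 (1.333, off by 0.076).

5:4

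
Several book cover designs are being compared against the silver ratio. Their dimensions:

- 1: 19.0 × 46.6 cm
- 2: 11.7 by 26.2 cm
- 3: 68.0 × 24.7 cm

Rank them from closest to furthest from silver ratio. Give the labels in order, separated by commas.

1, 2, 3

Ratios: 1 = 46.6 / 19.0 ≈ 2.453; 2 = 26.2 / 11.7 ≈ 2.239; 3 = 68.0 / 24.7 ≈ 2.753.
|Δ from 2.414|: 1 0.039; 2 0.175; 3 0.339.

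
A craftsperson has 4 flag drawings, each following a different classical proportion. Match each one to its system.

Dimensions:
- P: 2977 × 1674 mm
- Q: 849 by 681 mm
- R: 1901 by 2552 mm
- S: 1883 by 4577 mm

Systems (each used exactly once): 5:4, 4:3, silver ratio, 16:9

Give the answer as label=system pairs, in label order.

P=16:9, Q=5:4, R=4:3, S=silver ratio

Ratios: P ≈ 1.778; Q ≈ 1.247; R ≈ 1.342; S ≈ 2.431.
Targets: 5:4 ≈ 1.250; 4:3 ≈ 1.333; silver ratio ≈ 2.414; 16:9 ≈ 1.778.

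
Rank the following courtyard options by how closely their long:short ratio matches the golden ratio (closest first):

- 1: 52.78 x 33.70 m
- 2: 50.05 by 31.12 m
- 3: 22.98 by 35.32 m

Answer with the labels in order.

Ratios: 1 = 52.78 / 33.70 ≈ 1.566; 2 = 50.05 / 31.12 ≈ 1.608; 3 = 35.32 / 22.98 ≈ 1.537.
|Δ from 1.618|: 1 0.052; 2 0.010; 3 0.081.

2, 1, 3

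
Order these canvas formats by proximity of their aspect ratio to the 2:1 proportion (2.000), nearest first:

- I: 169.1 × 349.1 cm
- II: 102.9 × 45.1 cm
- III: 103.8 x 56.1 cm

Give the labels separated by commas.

I, III, II

Ratios: I = 349.1 / 169.1 ≈ 2.064; II = 102.9 / 45.1 ≈ 2.282; III = 103.8 / 56.1 ≈ 1.850.
|Δ from 2.000|: I 0.064; II 0.282; III 0.150.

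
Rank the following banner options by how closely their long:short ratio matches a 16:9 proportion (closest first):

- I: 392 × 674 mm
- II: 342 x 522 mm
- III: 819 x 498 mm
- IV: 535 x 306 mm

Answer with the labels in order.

I: 674/392 ≈ 1.719 → |1.719 − 1.778| = 0.059
II: 522/342 ≈ 1.526 → |1.526 − 1.778| = 0.252
III: 819/498 ≈ 1.645 → |1.645 − 1.778| = 0.133
IV: 535/306 ≈ 1.748 → |1.748 − 1.778| = 0.030

IV, I, III, II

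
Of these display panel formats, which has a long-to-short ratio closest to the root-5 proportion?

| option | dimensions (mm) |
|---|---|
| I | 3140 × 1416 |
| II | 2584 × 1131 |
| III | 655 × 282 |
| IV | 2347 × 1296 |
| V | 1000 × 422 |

I

Ratios (long/short): I ≈ 2.218; II ≈ 2.285; III ≈ 2.323; IV ≈ 1.811; V ≈ 2.370.
root-5 ≈ 2.236; option I is nearest (Δ 0.018).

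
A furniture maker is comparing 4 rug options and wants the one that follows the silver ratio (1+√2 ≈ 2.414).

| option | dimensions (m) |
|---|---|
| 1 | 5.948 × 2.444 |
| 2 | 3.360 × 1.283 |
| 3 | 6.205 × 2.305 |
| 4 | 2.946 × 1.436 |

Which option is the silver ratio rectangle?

Target silver ratio ≈ 2.414.
1: 2.434 (Δ0.020)  2: 2.619 (Δ0.205)  3: 2.692 (Δ0.278)  4: 2.052 (Δ0.362)

1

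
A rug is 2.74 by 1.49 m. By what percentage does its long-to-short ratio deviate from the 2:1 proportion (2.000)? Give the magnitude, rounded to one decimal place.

8.1%

Ratio = 2.74 / 1.49 ≈ 1.8389.
Ideal 2:1 = 2.0000. |1.8389 − 2.0000| / 2.0000 ≈ 8.06% → 8.1%.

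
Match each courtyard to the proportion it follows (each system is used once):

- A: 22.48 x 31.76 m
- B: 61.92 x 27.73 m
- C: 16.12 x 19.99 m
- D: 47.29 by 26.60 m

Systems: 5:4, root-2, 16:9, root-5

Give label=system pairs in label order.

A = 31.76/22.48 ≈ 1.413 → root-2 (1.414)
B = 61.92/27.73 ≈ 2.233 → root-5 (2.236)
C = 19.99/16.12 ≈ 1.240 → 5:4 (1.250)
D = 47.29/26.60 ≈ 1.778 → 16:9 (1.778)

A=root-2, B=root-5, C=5:4, D=16:9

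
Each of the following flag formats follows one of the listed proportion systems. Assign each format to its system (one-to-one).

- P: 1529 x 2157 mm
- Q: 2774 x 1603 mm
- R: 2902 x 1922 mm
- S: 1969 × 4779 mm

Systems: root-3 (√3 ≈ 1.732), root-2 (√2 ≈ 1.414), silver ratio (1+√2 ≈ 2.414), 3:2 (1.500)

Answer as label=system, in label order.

Ratios: P ≈ 1.411; Q ≈ 1.731; R ≈ 1.510; S ≈ 2.427.
Targets: root-3 ≈ 1.732; root-2 ≈ 1.414; silver ratio ≈ 2.414; 3:2 ≈ 1.500.

P=root-2, Q=root-3, R=3:2, S=silver ratio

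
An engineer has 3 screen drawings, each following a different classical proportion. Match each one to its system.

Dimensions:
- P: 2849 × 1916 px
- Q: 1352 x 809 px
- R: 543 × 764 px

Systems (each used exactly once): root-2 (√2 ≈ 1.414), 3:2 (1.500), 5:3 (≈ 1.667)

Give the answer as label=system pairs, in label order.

P = 2849/1916 ≈ 1.487 → 3:2 (1.500)
Q = 1352/809 ≈ 1.671 → 5:3 (1.667)
R = 764/543 ≈ 1.407 → root-2 (1.414)

P=3:2, Q=5:3, R=root-2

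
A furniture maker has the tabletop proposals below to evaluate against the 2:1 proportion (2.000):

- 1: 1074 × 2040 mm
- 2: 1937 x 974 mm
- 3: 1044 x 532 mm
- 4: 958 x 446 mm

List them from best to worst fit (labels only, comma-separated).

Ratios: 1 = 2040 / 1074 ≈ 1.899; 2 = 1937 / 974 ≈ 1.989; 3 = 1044 / 532 ≈ 1.962; 4 = 958 / 446 ≈ 2.148.
|Δ from 2.000|: 1 0.101; 2 0.011; 3 0.038; 4 0.148.

2, 3, 1, 4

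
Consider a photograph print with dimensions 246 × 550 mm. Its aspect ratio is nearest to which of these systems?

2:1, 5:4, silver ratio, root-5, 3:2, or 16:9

Ratio = 550 / 246 ≈ 2.236.
Distances: 2:1 2.000 (Δ 0.236); 5:4 1.250 (Δ 0.986); silver ratio 2.414 (Δ 0.178); root-5 2.236 (Δ 0.000); 3:2 1.500 (Δ 0.736); 16:9 1.778 (Δ 0.458).

root-5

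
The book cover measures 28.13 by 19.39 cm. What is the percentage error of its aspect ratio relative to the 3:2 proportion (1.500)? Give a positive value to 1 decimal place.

3.3%

Ratio = 28.13 / 19.39 ≈ 1.4507.
Ideal 3:2 = 1.5000. |1.4507 − 1.5000| / 1.5000 ≈ 3.29% → 3.3%.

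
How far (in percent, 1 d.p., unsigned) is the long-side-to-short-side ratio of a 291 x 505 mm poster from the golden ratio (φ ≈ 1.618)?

7.3%

Ratio = 505 / 291 ≈ 1.7354.
Ideal golden ratio ≈ 1.6180. |1.7354 − 1.6180| / 1.6180 ≈ 7.26% → 7.3%.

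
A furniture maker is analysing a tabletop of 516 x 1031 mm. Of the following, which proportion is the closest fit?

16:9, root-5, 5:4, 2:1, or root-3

2:1

1031/516 ≈ 1.998. Nearest candidates are 2:1 (2.000, off by 0.002) and 16:9 (1.778, off by 0.220).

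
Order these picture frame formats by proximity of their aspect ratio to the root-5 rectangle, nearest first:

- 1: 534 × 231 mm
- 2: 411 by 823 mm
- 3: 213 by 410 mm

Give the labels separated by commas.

1: 534/231 ≈ 2.312 → |2.312 − 2.236| = 0.076
2: 823/411 ≈ 2.002 → |2.002 − 2.236| = 0.234
3: 410/213 ≈ 1.925 → |1.925 − 2.236| = 0.311

1, 2, 3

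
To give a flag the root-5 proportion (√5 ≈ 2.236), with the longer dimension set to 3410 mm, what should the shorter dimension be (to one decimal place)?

1525.0 mm

root-5 ≈ 2.23607.
Shorter side = 3410 ÷ 2.23607 ≈ 1524.997 → 1525.0 mm.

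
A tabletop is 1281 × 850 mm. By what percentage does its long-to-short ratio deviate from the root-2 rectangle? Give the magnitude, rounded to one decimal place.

6.6%

Ratio = 1281 / 850 ≈ 1.5071.
Ideal root-2 ≈ 1.4142. |1.5071 − 1.4142| / 1.4142 ≈ 6.57% → 6.6%.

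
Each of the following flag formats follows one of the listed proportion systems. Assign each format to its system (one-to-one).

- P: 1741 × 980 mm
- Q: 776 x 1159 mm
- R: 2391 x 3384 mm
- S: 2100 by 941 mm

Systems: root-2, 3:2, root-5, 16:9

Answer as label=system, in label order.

P=16:9, Q=3:2, R=root-2, S=root-5

Ratios: P ≈ 1.777; Q ≈ 1.494; R ≈ 1.415; S ≈ 2.232.
Targets: root-2 ≈ 1.414; 3:2 ≈ 1.500; root-5 ≈ 2.236; 16:9 ≈ 1.778.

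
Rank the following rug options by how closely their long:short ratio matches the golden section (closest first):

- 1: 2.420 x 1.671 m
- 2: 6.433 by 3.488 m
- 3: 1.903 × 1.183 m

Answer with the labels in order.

Ratios: 1 = 2.420 / 1.671 ≈ 1.448; 2 = 6.433 / 3.488 ≈ 1.844; 3 = 1.903 / 1.183 ≈ 1.609.
|Δ from 1.618|: 1 0.170; 2 0.226; 3 0.009.

3, 1, 2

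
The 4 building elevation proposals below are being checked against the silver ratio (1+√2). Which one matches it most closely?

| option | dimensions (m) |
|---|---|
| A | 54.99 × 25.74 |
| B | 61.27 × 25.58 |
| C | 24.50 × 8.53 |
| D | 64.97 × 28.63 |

B

Ratios (long/short): A ≈ 2.136; B ≈ 2.395; C ≈ 2.872; D ≈ 2.269.
silver ratio ≈ 2.414; option B is nearest (Δ 0.019).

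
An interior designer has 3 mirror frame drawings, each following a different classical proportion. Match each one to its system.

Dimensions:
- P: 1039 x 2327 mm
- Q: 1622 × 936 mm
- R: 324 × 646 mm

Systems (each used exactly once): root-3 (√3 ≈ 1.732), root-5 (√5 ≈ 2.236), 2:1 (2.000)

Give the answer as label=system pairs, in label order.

P=root-5, Q=root-3, R=2:1

P = 2327/1039 ≈ 2.240 → root-5 (2.236)
Q = 1622/936 ≈ 1.733 → root-3 (1.732)
R = 646/324 ≈ 1.994 → 2:1 (2.000)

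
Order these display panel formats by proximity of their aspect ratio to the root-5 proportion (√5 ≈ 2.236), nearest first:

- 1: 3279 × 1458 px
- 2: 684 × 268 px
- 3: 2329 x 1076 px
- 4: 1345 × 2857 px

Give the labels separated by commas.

1, 3, 4, 2

1: 3279/1458 ≈ 2.249 → |2.249 − 2.236| = 0.013
2: 684/268 ≈ 2.552 → |2.552 − 2.236| = 0.316
3: 2329/1076 ≈ 2.164 → |2.164 − 2.236| = 0.072
4: 2857/1345 ≈ 2.124 → |2.124 − 2.236| = 0.112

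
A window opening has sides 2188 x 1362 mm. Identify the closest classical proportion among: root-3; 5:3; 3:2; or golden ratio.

2188/1362 ≈ 1.606. Nearest candidates are golden ratio (1.618, off by 0.012) and 5:3 (1.667, off by 0.061).

golden ratio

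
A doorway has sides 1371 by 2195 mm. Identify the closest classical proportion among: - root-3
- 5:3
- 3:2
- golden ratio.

golden ratio

Ratio = 2195 / 1371 ≈ 1.601.
Distances: root-3 1.732 (Δ 0.131); 5:3 1.667 (Δ 0.066); 3:2 1.500 (Δ 0.101); golden ratio 1.618 (Δ 0.017).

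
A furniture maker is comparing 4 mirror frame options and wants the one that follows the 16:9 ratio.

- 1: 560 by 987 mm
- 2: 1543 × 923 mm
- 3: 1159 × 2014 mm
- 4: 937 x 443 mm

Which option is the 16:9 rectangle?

1

Ratios (long/short): 1 ≈ 1.762; 2 ≈ 1.672; 3 ≈ 1.738; 4 ≈ 2.115.
16:9 ≈ 1.778; option 1 is nearest (Δ 0.016).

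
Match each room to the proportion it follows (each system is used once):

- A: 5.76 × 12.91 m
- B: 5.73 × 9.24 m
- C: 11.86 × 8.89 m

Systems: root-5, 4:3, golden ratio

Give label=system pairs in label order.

A=root-5, B=golden ratio, C=4:3

A = 12.91/5.76 ≈ 2.241 → root-5 (2.236)
B = 9.24/5.73 ≈ 1.613 → golden ratio (1.618)
C = 11.86/8.89 ≈ 1.334 → 4:3 (1.333)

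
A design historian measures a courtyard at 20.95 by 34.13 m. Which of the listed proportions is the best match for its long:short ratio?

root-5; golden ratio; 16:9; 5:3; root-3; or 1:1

Ratio = 34.13 / 20.95 ≈ 1.629.
Distances: root-5 2.236 (Δ 0.607); golden ratio 1.618 (Δ 0.011); 16:9 1.778 (Δ 0.149); 5:3 1.667 (Δ 0.038); root-3 1.732 (Δ 0.103); 1:1 1.000 (Δ 0.629).

golden ratio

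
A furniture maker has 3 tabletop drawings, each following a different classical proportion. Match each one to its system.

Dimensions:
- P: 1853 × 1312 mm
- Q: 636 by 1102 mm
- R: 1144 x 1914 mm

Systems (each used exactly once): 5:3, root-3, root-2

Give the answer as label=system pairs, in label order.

P = 1853/1312 ≈ 1.412 → root-2 (1.414)
Q = 1102/636 ≈ 1.733 → root-3 (1.732)
R = 1914/1144 ≈ 1.673 → 5:3 (1.667)

P=root-2, Q=root-3, R=5:3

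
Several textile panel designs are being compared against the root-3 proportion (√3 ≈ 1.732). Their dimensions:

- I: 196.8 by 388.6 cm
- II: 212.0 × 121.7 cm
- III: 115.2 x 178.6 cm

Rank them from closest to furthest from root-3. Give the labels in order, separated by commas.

II, III, I

Ratios: I = 388.6 / 196.8 ≈ 1.975; II = 212.0 / 121.7 ≈ 1.742; III = 178.6 / 115.2 ≈ 1.550.
|Δ from 1.732|: I 0.243; II 0.010; III 0.182.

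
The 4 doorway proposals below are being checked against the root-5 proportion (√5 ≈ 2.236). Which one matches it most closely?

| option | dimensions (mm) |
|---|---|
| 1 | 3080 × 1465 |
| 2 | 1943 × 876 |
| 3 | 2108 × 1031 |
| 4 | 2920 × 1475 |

2

Target root-5 ≈ 2.236.
1: 2.102 (Δ0.134)  2: 2.218 (Δ0.018)  3: 2.045 (Δ0.191)  4: 1.980 (Δ0.256)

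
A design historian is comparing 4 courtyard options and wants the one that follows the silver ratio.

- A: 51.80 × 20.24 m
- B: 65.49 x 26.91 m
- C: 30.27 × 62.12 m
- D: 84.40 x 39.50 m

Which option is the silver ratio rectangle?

B

Ratios (long/short): A ≈ 2.559; B ≈ 2.434; C ≈ 2.052; D ≈ 2.137.
silver ratio ≈ 2.414; option B is nearest (Δ 0.020).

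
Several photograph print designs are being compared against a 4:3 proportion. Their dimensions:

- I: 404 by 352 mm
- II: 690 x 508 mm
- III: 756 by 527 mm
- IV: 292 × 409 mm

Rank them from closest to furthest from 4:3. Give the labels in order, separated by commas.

Ratios: I = 404 / 352 ≈ 1.148; II = 690 / 508 ≈ 1.358; III = 756 / 527 ≈ 1.435; IV = 409 / 292 ≈ 1.401.
|Δ from 1.333|: I 0.185; II 0.025; III 0.102; IV 0.068.

II, IV, III, I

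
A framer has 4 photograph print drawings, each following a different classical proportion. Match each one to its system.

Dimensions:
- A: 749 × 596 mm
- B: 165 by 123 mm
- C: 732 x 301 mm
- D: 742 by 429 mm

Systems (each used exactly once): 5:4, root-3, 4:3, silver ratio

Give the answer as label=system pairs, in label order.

A=5:4, B=4:3, C=silver ratio, D=root-3

A = 749/596 ≈ 1.257 → 5:4 (1.250)
B = 165/123 ≈ 1.341 → 4:3 (1.333)
C = 732/301 ≈ 2.432 → silver ratio (2.414)
D = 742/429 ≈ 1.730 → root-3 (1.732)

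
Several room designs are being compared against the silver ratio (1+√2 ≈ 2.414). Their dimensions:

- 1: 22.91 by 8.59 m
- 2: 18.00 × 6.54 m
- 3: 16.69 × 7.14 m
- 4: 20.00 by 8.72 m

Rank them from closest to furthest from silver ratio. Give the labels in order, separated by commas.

Ratios: 1 = 22.91 / 8.59 ≈ 2.667; 2 = 18.00 / 6.54 ≈ 2.752; 3 = 16.69 / 7.14 ≈ 2.338; 4 = 20.00 / 8.72 ≈ 2.294.
|Δ from 2.414|: 1 0.253; 2 0.338; 3 0.076; 4 0.120.

3, 4, 1, 2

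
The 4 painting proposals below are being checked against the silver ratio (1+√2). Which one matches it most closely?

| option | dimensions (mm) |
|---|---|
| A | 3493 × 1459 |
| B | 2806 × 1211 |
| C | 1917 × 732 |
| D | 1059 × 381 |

A

Target silver ratio ≈ 2.414.
A: 2.394 (Δ0.020)  B: 2.317 (Δ0.097)  C: 2.619 (Δ0.205)  D: 2.780 (Δ0.366)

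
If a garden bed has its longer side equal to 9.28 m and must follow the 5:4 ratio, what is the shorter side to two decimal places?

7.42 m

5:4 = 1.25000.
Shorter side = 9.28 ÷ 1.25000 ≈ 7.4240 → 7.42 m.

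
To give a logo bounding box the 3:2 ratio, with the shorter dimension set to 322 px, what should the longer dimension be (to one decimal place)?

483.0 px

3:2 = 1.50000.
Longer side = 322 × 1.50000 ≈ 483.000 → 483.0 px.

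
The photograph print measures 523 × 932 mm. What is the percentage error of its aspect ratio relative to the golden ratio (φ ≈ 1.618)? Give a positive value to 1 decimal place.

10.1%

Ratio = 932 / 523 ≈ 1.7820.
Ideal golden ratio ≈ 1.6180. |1.7820 − 1.6180| / 1.6180 ≈ 10.14% → 10.1%.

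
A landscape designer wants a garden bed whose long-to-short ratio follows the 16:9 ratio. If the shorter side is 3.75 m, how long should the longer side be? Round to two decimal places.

6.67 m

16:9 ≈ 1.77778.
Longer side = 3.75 × 1.77778 ≈ 6.6667 → 6.67 m.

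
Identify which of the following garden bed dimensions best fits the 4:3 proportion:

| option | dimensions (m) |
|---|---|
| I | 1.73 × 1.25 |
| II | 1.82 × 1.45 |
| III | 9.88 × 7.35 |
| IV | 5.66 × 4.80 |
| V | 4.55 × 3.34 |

III

Target 4:3 ≈ 1.333.
I: 1.384 (Δ0.051)  II: 1.255 (Δ0.078)  III: 1.344 (Δ0.011)  IV: 1.179 (Δ0.154)  V: 1.362 (Δ0.029)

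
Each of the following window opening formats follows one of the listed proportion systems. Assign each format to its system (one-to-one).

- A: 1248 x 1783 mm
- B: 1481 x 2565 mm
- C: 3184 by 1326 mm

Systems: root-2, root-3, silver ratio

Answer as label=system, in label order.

A=root-2, B=root-3, C=silver ratio

Ratios: A ≈ 1.429; B ≈ 1.732; C ≈ 2.401.
Targets: root-2 ≈ 1.414; root-3 ≈ 1.732; silver ratio ≈ 2.414.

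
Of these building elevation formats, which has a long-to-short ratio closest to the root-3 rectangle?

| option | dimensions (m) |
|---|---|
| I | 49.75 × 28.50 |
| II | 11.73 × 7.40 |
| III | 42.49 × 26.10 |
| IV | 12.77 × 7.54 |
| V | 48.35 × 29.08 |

I

Ratios (long/short): I ≈ 1.746; II ≈ 1.585; III ≈ 1.628; IV ≈ 1.694; V ≈ 1.663.
root-3 ≈ 1.732; option I is nearest (Δ 0.014).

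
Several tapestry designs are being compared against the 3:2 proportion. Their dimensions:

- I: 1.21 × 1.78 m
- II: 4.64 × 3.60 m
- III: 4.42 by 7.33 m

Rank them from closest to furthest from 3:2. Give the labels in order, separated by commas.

I, III, II

Ratios: I = 1.78 / 1.21 ≈ 1.471; II = 4.64 / 3.60 ≈ 1.289; III = 7.33 / 4.42 ≈ 1.658.
|Δ from 1.500|: I 0.029; II 0.211; III 0.158.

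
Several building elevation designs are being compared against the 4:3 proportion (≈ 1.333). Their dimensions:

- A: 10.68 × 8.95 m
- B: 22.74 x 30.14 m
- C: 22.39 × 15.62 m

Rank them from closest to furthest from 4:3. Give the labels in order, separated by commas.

B, C, A

Ratios: A = 10.68 / 8.95 ≈ 1.193; B = 30.14 / 22.74 ≈ 1.325; C = 22.39 / 15.62 ≈ 1.433.
|Δ from 1.333|: A 0.140; B 0.008; C 0.100.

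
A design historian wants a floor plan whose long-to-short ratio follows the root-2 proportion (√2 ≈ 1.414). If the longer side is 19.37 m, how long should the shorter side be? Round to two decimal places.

root-2 ≈ 1.41421.
Shorter side = 19.37 ÷ 1.41421 ≈ 13.6967 → 13.70 m.

13.70 m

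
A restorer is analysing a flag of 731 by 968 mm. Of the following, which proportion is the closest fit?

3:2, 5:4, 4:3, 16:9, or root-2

4:3

Ratio = 968 / 731 ≈ 1.324.
Distances: 3:2 1.500 (Δ 0.176); 5:4 1.250 (Δ 0.074); 4:3 1.333 (Δ 0.009); 16:9 1.778 (Δ 0.454); root-2 1.414 (Δ 0.090).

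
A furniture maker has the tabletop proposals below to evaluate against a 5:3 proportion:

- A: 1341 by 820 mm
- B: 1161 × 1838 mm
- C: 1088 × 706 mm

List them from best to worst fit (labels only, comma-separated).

A: 1341/820 ≈ 1.635 → |1.635 − 1.667| = 0.032
B: 1838/1161 ≈ 1.583 → |1.583 − 1.667| = 0.084
C: 1088/706 ≈ 1.541 → |1.541 − 1.667| = 0.126

A, B, C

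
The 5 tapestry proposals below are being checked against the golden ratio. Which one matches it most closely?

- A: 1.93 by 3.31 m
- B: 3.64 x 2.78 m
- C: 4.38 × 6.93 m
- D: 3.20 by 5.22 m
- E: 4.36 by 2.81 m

D

Ratios (long/short): A ≈ 1.715; B ≈ 1.309; C ≈ 1.582; D ≈ 1.631; E ≈ 1.552.
golden ratio ≈ 1.618; option D is nearest (Δ 0.013).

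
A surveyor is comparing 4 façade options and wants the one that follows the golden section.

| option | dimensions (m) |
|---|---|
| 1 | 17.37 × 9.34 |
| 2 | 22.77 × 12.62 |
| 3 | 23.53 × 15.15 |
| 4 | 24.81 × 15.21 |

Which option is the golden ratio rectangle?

Target golden ratio ≈ 1.618.
1: 1.860 (Δ0.242)  2: 1.804 (Δ0.186)  3: 1.553 (Δ0.065)  4: 1.631 (Δ0.013)

4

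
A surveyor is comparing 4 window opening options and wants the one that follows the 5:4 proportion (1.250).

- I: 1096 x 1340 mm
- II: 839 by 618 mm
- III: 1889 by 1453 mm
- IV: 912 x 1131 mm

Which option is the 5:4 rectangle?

Target 5:4 ≈ 1.250.
I: 1.223 (Δ0.027)  II: 1.358 (Δ0.108)  III: 1.300 (Δ0.050)  IV: 1.240 (Δ0.010)

IV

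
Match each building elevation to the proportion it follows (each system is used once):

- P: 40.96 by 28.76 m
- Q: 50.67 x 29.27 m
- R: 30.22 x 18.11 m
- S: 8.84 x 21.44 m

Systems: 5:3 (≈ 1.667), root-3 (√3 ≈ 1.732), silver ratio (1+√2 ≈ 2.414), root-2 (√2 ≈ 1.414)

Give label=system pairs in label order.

Ratios: P ≈ 1.424; Q ≈ 1.731; R ≈ 1.669; S ≈ 2.425.
Targets: 5:3 ≈ 1.667; root-3 ≈ 1.732; silver ratio ≈ 2.414; root-2 ≈ 1.414.

P=root-2, Q=root-3, R=5:3, S=silver ratio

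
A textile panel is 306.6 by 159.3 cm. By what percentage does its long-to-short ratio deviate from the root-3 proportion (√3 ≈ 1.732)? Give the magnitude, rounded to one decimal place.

Ratio = 306.6 / 159.3 ≈ 1.9247.
Ideal root-3 ≈ 1.7321. |1.9247 − 1.7321| / 1.7321 ≈ 11.12% → 11.1%.

11.1%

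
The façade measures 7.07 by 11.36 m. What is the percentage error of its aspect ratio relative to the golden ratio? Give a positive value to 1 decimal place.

0.7%

Ratio = 11.36 / 7.07 ≈ 1.6068.
Ideal golden ratio ≈ 1.6180. |1.6068 − 1.6180| / 1.6180 ≈ 0.69% → 0.7%.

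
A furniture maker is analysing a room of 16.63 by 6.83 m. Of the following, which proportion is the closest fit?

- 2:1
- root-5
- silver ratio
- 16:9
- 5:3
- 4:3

silver ratio

16.63/6.83 ≈ 2.435. Nearest candidates are silver ratio (2.414, off by 0.021) and root-5 (2.236, off by 0.199).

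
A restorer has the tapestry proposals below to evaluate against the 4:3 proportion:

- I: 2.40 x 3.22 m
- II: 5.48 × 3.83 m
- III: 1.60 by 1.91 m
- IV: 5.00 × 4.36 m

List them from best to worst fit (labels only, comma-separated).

I: 3.22/2.40 ≈ 1.342 → |1.342 − 1.333| = 0.009
II: 5.48/3.83 ≈ 1.431 → |1.431 − 1.333| = 0.098
III: 1.91/1.60 ≈ 1.194 → |1.194 − 1.333| = 0.139
IV: 5.00/4.36 ≈ 1.147 → |1.147 − 1.333| = 0.186

I, II, III, IV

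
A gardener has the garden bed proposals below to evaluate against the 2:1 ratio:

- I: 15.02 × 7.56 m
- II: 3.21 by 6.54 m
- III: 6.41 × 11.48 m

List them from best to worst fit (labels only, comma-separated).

Ratios: I = 15.02 / 7.56 ≈ 1.987; II = 6.54 / 3.21 ≈ 2.037; III = 11.48 / 6.41 ≈ 1.791.
|Δ from 2.000|: I 0.013; II 0.037; III 0.209.

I, II, III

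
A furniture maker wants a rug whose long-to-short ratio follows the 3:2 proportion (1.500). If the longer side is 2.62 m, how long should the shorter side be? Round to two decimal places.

1.75 m

3:2 = 1.50000.
Shorter side = 2.62 ÷ 1.50000 ≈ 1.7467 → 1.75 m.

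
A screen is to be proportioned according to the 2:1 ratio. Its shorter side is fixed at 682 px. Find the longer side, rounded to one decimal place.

1364.0 px

2:1 = 2.00000.
Longer side = 682 × 2.00000 ≈ 1364.000 → 1364.0 px.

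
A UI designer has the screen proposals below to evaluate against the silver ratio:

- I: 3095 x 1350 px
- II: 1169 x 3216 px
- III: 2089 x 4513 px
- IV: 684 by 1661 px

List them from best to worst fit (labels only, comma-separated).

Ratios: I = 3095 / 1350 ≈ 2.293; II = 3216 / 1169 ≈ 2.751; III = 4513 / 2089 ≈ 2.160; IV = 1661 / 684 ≈ 2.428.
|Δ from 2.414|: I 0.121; II 0.337; III 0.254; IV 0.014.

IV, I, III, II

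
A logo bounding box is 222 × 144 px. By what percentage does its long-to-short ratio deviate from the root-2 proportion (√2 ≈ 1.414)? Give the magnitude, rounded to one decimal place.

9.0%

Ratio = 222 / 144 ≈ 1.5417.
Ideal root-2 ≈ 1.4142. |1.5417 − 1.4142| / 1.4142 ≈ 9.02% → 9.0%.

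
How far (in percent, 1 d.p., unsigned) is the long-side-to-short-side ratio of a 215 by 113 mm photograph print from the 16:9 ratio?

7.0%

Ratio = 215 / 113 ≈ 1.9027.
Ideal 16:9 ≈ 1.7778. |1.9027 − 1.7778| / 1.7778 ≈ 7.03% → 7.0%.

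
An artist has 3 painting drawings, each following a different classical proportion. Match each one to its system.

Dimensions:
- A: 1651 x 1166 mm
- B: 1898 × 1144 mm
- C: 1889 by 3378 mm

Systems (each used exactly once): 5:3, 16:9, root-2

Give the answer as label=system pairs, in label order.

Ratios: A ≈ 1.416; B ≈ 1.659; C ≈ 1.788.
Targets: 5:3 ≈ 1.667; 16:9 ≈ 1.778; root-2 ≈ 1.414.

A=root-2, B=5:3, C=16:9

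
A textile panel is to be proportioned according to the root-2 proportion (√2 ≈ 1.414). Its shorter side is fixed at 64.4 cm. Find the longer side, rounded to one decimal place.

root-2 ≈ 1.41421.
Longer side = 64.4 × 1.41421 ≈ 91.075 → 91.1 cm.

91.1 cm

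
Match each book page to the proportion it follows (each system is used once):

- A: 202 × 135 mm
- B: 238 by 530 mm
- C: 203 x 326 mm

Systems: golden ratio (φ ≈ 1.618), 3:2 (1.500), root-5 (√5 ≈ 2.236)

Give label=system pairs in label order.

A = 202/135 ≈ 1.496 → 3:2 (1.500)
B = 530/238 ≈ 2.227 → root-5 (2.236)
C = 326/203 ≈ 1.606 → golden ratio (1.618)

A=3:2, B=root-5, C=golden ratio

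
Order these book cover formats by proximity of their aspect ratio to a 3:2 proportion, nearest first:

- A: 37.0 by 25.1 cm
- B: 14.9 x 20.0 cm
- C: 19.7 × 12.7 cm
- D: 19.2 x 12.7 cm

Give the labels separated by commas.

Ratios: A = 37.0 / 25.1 ≈ 1.474; B = 20.0 / 14.9 ≈ 1.342; C = 19.7 / 12.7 ≈ 1.551; D = 19.2 / 12.7 ≈ 1.512.
|Δ from 1.500|: A 0.026; B 0.158; C 0.051; D 0.012.

D, A, C, B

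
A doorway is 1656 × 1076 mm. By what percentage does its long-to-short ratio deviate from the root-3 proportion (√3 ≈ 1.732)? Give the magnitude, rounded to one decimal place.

11.1%

Ratio = 1656 / 1076 ≈ 1.5390.
Ideal root-3 ≈ 1.7321. |1.5390 − 1.7321| / 1.7321 ≈ 11.15% → 11.1%.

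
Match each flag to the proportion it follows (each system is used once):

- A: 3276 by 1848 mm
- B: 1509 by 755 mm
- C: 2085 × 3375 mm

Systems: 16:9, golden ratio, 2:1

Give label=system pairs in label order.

A = 3276/1848 ≈ 1.773 → 16:9 (1.778)
B = 1509/755 ≈ 1.999 → 2:1 (2.000)
C = 3375/2085 ≈ 1.619 → golden ratio (1.618)

A=16:9, B=2:1, C=golden ratio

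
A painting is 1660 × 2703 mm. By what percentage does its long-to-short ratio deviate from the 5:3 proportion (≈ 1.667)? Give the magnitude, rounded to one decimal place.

Ratio = 2703 / 1660 ≈ 1.6283.
Ideal 5:3 ≈ 1.6667. |1.6283 − 1.6667| / 1.6667 ≈ 2.30% → 2.3%.

2.3%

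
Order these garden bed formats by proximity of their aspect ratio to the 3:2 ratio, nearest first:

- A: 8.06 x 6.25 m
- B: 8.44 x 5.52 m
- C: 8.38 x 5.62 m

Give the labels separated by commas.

C, B, A

A: 8.06/6.25 ≈ 1.290 → |1.290 − 1.500| = 0.210
B: 8.44/5.52 ≈ 1.529 → |1.529 − 1.500| = 0.029
C: 8.38/5.62 ≈ 1.491 → |1.491 − 1.500| = 0.009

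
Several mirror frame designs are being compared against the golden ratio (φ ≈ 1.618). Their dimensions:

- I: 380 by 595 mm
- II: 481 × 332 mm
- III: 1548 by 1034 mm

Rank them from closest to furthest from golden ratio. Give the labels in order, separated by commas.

Ratios: I = 595 / 380 ≈ 1.566; II = 481 / 332 ≈ 1.449; III = 1548 / 1034 ≈ 1.497.
|Δ from 1.618|: I 0.052; II 0.169; III 0.121.

I, III, II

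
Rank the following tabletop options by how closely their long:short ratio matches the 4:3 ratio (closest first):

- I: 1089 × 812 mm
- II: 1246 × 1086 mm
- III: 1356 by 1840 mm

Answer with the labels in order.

I, III, II

I: 1089/812 ≈ 1.341 → |1.341 − 1.333| = 0.008
II: 1246/1086 ≈ 1.147 → |1.147 − 1.333| = 0.186
III: 1840/1356 ≈ 1.357 → |1.357 − 1.333| = 0.024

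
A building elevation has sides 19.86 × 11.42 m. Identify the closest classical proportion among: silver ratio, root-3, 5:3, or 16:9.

19.86/11.42 ≈ 1.739. Nearest candidates are root-3 (1.732, off by 0.007) and 16:9 (1.778, off by 0.039).

root-3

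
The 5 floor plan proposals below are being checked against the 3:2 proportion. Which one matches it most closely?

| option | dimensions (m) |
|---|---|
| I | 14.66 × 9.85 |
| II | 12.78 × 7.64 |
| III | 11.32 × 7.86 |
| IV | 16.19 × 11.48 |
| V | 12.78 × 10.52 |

Target 3:2 ≈ 1.500.
I: 1.488 (Δ0.012)  II: 1.673 (Δ0.173)  III: 1.440 (Δ0.060)  IV: 1.410 (Δ0.090)  V: 1.215 (Δ0.285)

I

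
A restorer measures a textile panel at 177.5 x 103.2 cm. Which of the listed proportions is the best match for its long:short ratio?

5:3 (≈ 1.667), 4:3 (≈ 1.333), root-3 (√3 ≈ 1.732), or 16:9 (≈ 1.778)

Ratio = 177.5 / 103.2 ≈ 1.720.
Distances: 5:3 1.667 (Δ 0.053); 4:3 1.333 (Δ 0.387); root-3 1.732 (Δ 0.012); 16:9 1.778 (Δ 0.058).

root-3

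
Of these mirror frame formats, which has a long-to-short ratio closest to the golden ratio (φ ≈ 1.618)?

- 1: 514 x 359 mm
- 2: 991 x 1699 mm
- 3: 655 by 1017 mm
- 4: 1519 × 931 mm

Target golden ratio ≈ 1.618.
1: 1.432 (Δ0.186)  2: 1.714 (Δ0.096)  3: 1.553 (Δ0.065)  4: 1.632 (Δ0.014)

4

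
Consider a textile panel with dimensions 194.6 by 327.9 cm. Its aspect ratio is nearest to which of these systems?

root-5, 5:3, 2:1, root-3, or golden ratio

Ratio = 327.9 / 194.6 ≈ 1.685.
Distances: root-5 2.236 (Δ 0.551); 5:3 1.667 (Δ 0.018); 2:1 2.000 (Δ 0.315); root-3 1.732 (Δ 0.047); golden ratio 1.618 (Δ 0.067).

5:3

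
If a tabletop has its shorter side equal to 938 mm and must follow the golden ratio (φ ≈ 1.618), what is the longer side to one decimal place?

golden ratio ≈ 1.61803.
Longer side = 938 × 1.61803 ≈ 1517.712 → 1517.7 mm.

1517.7 mm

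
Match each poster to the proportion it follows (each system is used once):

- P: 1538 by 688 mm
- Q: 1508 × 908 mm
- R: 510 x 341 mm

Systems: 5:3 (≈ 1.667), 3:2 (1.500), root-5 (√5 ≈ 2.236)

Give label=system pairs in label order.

P = 1538/688 ≈ 2.235 → root-5 (2.236)
Q = 1508/908 ≈ 1.661 → 5:3 (1.667)
R = 510/341 ≈ 1.496 → 3:2 (1.500)

P=root-5, Q=5:3, R=3:2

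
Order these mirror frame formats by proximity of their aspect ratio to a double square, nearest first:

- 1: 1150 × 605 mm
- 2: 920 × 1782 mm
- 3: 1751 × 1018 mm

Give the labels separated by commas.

1: 1150/605 ≈ 1.901 → |1.901 − 2.000| = 0.099
2: 1782/920 ≈ 1.937 → |1.937 − 2.000| = 0.063
3: 1751/1018 ≈ 1.720 → |1.720 − 2.000| = 0.280

2, 1, 3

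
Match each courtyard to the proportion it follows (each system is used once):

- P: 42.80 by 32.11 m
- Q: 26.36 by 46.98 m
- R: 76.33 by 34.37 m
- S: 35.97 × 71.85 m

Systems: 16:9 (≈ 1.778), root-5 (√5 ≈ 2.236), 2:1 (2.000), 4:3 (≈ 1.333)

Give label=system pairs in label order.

P=4:3, Q=16:9, R=root-5, S=2:1

Ratios: P ≈ 1.333; Q ≈ 1.782; R ≈ 2.221; S ≈ 1.997.
Targets: 16:9 ≈ 1.778; root-5 ≈ 2.236; 2:1 ≈ 2.000; 4:3 ≈ 1.333.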